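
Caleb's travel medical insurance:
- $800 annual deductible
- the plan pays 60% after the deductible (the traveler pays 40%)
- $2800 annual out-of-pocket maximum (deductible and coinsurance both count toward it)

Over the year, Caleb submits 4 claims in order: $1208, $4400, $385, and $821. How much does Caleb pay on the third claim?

$76.80

Bill 1, $1208: $800 finishes the deductible; $408 goes to coinsurance; coinsurance $408 × 40% = $163.20. Traveler owes $963.20 (running OOP $963.20).
Bill 2, $4400: deductible already satisfied, so traveler's share is 40% × $4400 = $1760. Traveler owes $1760 (running OOP $2723.20).
Bill 3, $385: deductible met; 40% of $385 = $154. That would push OOP to $2877.20, over the $2800 cap, so traveler pays $2800 − $2723.20 = $76.80.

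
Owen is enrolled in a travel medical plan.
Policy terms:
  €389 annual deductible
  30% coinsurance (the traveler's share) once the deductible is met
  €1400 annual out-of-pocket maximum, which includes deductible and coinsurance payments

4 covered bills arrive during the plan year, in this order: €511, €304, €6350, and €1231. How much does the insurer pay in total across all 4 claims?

Bill 1, €511: deductible takes €389, €122 remains; traveler's 30% is €36.60. Cost to traveler: €425.60. OOP to date €425.60. Insurer: €511 − €425.60 = €85.40.
Bill 2, €304: deductible met; 30% of €304 = €91.20. Traveler owes €91.20 (running OOP €516.80). Plan pays €304 − €91.20 = €212.80.
Bill 3, €6350: deductible met; 30% of €6350 = €1905. That would push OOP to €2421.80, over the €1400 cap, so traveler pays €1400 − €516.80 = €883.20. Plan pays €6350 − €883.20 = €5466.80.
Bill 4, €1231: 30% coinsurance on €1231 = €369.30. That would push OOP to €1769.30, over the €1400 cap, so traveler pays €1400 − €1400 = €0. Plan pays €1231 − €0 = €1231.
Insurer total: €85.40 + €212.80 + €5466.80 + €1231 = €6996.

€6996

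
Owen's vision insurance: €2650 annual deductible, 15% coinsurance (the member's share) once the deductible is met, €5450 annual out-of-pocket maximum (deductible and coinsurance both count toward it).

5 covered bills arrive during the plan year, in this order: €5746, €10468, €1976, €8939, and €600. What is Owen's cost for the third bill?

Bill 1, €5746: €2650 to deductible, leaving €3096; member's 15% is €464.40. Member pays €3114.40; OOP now €3114.40.
Bill 2, €10468: deductible met; 15% of €10468 = €1570.20. Member owes €1570.20 (running OOP €4684.60).
Bill 3, €1976: deductible met; 15% of €1976 = €296.40. Member owes €296.40 (running OOP €4981).

€296.40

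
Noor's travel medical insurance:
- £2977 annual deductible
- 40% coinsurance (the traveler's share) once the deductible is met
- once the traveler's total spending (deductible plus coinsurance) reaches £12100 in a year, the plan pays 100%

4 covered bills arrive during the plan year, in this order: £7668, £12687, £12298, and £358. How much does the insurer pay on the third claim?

Claim 1 — £7668: £2977 to deductible, leaving £4691; 40% of £4691 = £1876.40. Cost to traveler: £4853.40. OOP to date £4853.40. Plan pays £7668 − £4853.40 = £2814.60.
Claim 2 — £12687: deductible already satisfied, so traveler's share is 40% × £12687 = £5074.80. Traveler owes £5074.80 (running OOP £9928.20). Plan pays £12687 − £5074.80 = £7612.20.
Claim 3 — £12298: 40% coinsurance on £12298 = £4919.20. Adding that to £9928.20 gives £14847.40, past the £12100 cap; traveler pays only £12100 − £9928.20 = £2171.80. Insurer: £12298 − £2171.80 = £10126.20.

£10126.20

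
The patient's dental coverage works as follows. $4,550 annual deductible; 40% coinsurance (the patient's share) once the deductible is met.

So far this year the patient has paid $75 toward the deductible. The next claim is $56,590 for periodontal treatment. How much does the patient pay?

$75 of the $4,550 deductible is already met, leaving $4,475.
The remaining $52,115 (= $56,590 − $4,475) moves to coinsurance.
40% of $52,115 = $20,846 falls to the patient.
Patient responsibility: $4,475 + $20,846 = $25,321.

$25,321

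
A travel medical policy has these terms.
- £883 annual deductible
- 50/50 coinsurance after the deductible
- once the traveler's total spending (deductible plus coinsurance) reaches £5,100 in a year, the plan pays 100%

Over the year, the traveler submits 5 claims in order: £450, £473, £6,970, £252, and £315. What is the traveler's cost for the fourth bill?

#1 (£450): entire amount goes to the deductible. Cost to traveler: £450. OOP to date £450.
#2 (£473): £433 finishes the deductible; £40 goes to coinsurance; traveler's 50% is £20. Traveler pays £453; OOP now £903.
#3 (£6,970): deductible met; 50% of £6,970 = £3,485. Traveler pays £3,485; OOP now £4,388.
#4 (£252): deductible met; 50% of £252 = £126. Traveler owes £126 (running OOP £4,514).

£126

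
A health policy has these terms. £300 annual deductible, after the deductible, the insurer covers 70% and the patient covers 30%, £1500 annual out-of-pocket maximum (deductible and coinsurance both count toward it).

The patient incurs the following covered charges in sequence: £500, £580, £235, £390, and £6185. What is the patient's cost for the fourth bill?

£117

Claim 1 — £500: £300 to deductible, leaving £200; coinsurance £200 × 30% = £60. Patient pays £360; OOP now £360.
Claim 2 — £580: deductible met; 30% of £580 = £174. Patient owes £174 (running OOP £534).
Claim 3 — £235: deductible already satisfied, so patient's share is 30% × £235 = £70.50. Patient pays £70.50; OOP now £604.50.
Claim 4 — £390: 30% coinsurance on £390 = £117. Patient pays £117; OOP now £721.50.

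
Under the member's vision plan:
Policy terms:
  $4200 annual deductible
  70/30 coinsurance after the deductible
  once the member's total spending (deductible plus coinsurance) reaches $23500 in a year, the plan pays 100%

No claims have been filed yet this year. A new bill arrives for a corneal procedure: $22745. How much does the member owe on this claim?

$9763.50

Nothing has been paid toward the $4200 deductible, so the first $4200 of this charge is applied there.
The remaining $18545 (= $22745 − $4200) moves to coinsurance.
Coinsurance: $18545 × 30% = $5563.50.
Member responsibility before any cap: $4200 + $5563.50 = $9763.50.
Year-to-date out-of-pocket becomes $0 + $9763.50 = $9763.50, still under the $23500 maximum, so no cap applies.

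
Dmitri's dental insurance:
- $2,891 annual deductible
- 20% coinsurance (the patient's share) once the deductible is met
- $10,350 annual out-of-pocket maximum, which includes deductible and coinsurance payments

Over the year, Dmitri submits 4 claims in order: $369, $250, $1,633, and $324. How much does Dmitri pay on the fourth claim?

Claim 1 ($369): all of it applies to the deductible. Cost to patient: $369. OOP to date $369.
Claim 2 ($250): fully absorbed by the deductible. Cost to patient: $250. OOP to date $619.
Claim 3 ($1,633): fully absorbed by the deductible. Cost to patient: $1,633. OOP to date $2,252.
Claim 4 ($324): fully absorbed by the deductible. Cost to patient: $324. OOP to date $2,576.

$324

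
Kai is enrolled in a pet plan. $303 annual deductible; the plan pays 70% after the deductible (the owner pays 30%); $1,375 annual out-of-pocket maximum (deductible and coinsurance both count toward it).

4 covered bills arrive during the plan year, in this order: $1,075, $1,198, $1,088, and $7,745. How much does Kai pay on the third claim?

Claim 1 — $1,075: $303 finishes the deductible; $772 goes to coinsurance; owner's 30% is $231.60. Cost to owner: $534.60. OOP to date $534.60.
Claim 2 — $1,198: deductible met; 30% of $1,198 = $359.40. Owner pays $359.40; OOP now $894.
Claim 3 — $1,088: deductible met; 30% of $1,088 = $326.40. Owner pays $326.40; OOP now $1,220.40.

$326.40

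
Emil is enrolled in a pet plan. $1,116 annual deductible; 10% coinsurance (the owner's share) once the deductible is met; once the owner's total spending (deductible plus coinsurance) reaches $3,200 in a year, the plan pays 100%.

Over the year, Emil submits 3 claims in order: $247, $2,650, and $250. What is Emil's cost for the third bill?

Claim 1 — $247: all of it applies to the deductible. Owner pays $247; OOP now $247.
Claim 2 — $2,650: $869 finishes the deductible; $1,781 goes to coinsurance; coinsurance $1,781 × 10% = $178.10. Owner owes $1,047.10 (running OOP $1,294.10).
Claim 3 — $250: 10% coinsurance on $250 = $25. Owner pays $25; OOP now $1,319.10.

$25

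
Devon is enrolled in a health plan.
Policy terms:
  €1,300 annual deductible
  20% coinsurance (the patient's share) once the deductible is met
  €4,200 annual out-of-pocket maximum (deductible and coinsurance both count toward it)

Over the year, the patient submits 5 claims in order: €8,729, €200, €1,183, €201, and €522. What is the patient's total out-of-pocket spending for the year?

#1 (€8,729): deductible takes €1,300, €7,429 remains; coinsurance €7,429 × 20% = €1,485.80. Cost to patient: €2,785.80. OOP to date €2,785.80.
#2 (€200): deductible met; 20% of €200 = €40. Cost to patient: €40. OOP to date €2,825.80.
#3 (€1,183): 20% coinsurance on €1,183 = €236.60. Cost to patient: €236.60. OOP to date €3,062.40.
#4 (€201): deductible met; 20% of €201 = €40.20. Patient pays €40.20; OOP now €3,102.60.
#5 (€522): 20% coinsurance on €522 = €104.40. Cost to patient: €104.40. OOP to date €3,207.
Summing the patient's payments: €2,785.80 + €40 + €236.60 + €40.20 + €104.40 = €3,207.

€3,207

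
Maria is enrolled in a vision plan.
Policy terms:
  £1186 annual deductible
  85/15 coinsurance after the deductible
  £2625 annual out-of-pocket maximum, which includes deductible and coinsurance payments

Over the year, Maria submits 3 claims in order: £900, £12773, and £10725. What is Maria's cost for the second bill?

Claim 1 — £900: entire amount goes to the deductible. Member owes £900 (running OOP £900).
Claim 2 — £12773: £286 to deductible, leaving £12487; member's 15% is £1873.05. Deductible plus coinsurance: £286 + £1873.05 = £2159.05. That would push OOP to £3059.05, over the £2625 cap, so member pays £2625 − £900 = £1725.

£1725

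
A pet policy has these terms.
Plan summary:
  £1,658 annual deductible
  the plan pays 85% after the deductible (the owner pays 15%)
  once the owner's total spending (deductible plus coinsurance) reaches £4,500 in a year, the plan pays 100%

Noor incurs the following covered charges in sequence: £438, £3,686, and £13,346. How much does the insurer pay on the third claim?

£11,344.10

Bill 1, £438: all of it applies to the deductible. Cost to owner: £438. OOP to date £438. Plan pays £438 − £438 = £0.
Bill 2, £3,686: deductible takes £1,220, £2,466 remains; 15% of £2,466 = £369.90. Owner owes £1,589.90 (running OOP £2,027.90). Plan pays £3,686 − £1,589.90 = £2,096.10.
Bill 3, £13,346: deductible met; 15% of £13,346 = £2,001.90. Cost to owner: £2,001.90. OOP to date £4,029.80. Insurer: £13,346 − £2,001.90 = £11,344.10.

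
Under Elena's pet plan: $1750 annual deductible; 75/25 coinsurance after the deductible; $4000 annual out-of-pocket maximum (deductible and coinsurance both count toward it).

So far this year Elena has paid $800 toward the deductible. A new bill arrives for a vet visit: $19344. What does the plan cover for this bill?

$16144

Remaining deductible: $1750 − $800 = $950.
After the $950 deductible portion, $19344 − $950 = $18394 is subject to coinsurance.
Owner's 25% share of $18394 is $4598.50.
That puts the owner's cost at $950 + $4598.50 = $5548.50 before any cap.
That would bring total out-of-pocket to $6348.50, past the $4000 cap. The owner is capped at $4000 − $800 = $3200 on this claim.
Insurer pays the balance: $19344 − $3200 = $16144.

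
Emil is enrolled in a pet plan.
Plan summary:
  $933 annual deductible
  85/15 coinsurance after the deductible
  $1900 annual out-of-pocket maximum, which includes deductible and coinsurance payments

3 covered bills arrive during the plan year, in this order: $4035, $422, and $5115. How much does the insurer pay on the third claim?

$4676.60

Claim 1 ($4035): $933 to deductible, leaving $3102; coinsurance $3102 × 15% = $465.30. Cost to owner: $1398.30. OOP to date $1398.30. Plan pays $4035 − $1398.30 = $2636.70.
Claim 2 ($422): deductible already satisfied, so owner's share is 15% × $422 = $63.30. Cost to owner: $63.30. OOP to date $1461.60. Plan pays $422 − $63.30 = $358.70.
Claim 3 ($5115): deductible met; 15% of $5115 = $767.25. That would push OOP to $2228.85, over the $1900 cap, so owner pays $1900 − $1461.60 = $438.40. Plan pays $5115 − $438.40 = $4676.60.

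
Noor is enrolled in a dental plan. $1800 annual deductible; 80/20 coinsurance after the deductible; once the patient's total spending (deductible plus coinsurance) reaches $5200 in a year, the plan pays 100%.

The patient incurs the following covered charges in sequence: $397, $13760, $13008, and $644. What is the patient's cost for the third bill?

Claim 1 — $397: all of it applies to the deductible. Cost to patient: $397. OOP to date $397.
Claim 2 — $13760: $1403 finishes the deductible; $12357 goes to coinsurance; coinsurance $12357 × 20% = $2471.40. Cost to patient: $3874.40. OOP to date $4271.40.
Claim 3 — $13008: deductible already satisfied, so patient's share is 20% × $13008 = $2601.60. That would push OOP to $6873, over the $5200 cap, so patient pays $5200 − $4271.40 = $928.60.

$928.60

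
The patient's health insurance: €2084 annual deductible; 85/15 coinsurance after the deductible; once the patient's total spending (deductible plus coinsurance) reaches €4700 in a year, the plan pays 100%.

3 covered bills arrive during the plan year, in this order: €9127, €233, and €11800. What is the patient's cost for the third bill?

€1524.60

Claim 1 (€9127): €2084 finishes the deductible; €7043 goes to coinsurance; 15% of €7043 = €1056.45. Cost to patient: €3140.45. OOP to date €3140.45.
Claim 2 (€233): deductible met; 15% of €233 = €34.95. Cost to patient: €34.95. OOP to date €3175.40.
Claim 3 (€11800): deductible met; 15% of €11800 = €1770. Adding that to €3175.40 gives €4945.40, past the €4700 cap; patient pays only €4700 − €3175.40 = €1524.60.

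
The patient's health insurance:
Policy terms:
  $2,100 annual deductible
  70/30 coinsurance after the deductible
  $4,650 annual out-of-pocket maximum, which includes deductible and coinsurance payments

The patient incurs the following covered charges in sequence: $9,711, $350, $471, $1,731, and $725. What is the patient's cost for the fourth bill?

$20.40

#1 ($9,711): $2,100 finishes the deductible; $7,611 goes to coinsurance; 30% of $7,611 = $2,283.30. Cost to patient: $4,383.30. OOP to date $4,383.30.
#2 ($350): deductible met; 30% of $350 = $105. Patient pays $105; OOP now $4,488.30.
#3 ($471): deductible met; 30% of $471 = $141.30. Cost to patient: $141.30. OOP to date $4,629.60.
#4 ($1,731): deductible already satisfied, so patient's share is 30% × $1,731 = $519.30. That would push OOP to $5,148.90, over the $4,650 cap, so patient pays $4,650 − $4,629.60 = $20.40.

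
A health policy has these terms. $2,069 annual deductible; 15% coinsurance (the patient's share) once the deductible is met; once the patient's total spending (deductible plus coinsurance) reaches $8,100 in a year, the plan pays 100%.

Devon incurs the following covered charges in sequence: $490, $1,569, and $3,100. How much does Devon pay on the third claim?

Claim 1 ($490): entire amount goes to the deductible. Patient pays $490; OOP now $490.
Claim 2 ($1,569): fully absorbed by the deductible. Patient owes $1,569 (running OOP $2,059).
Claim 3 ($3,100): $10 to deductible, leaving $3,090; coinsurance $3,090 × 15% = $463.50. Patient owes $473.50 (running OOP $2,532.50).

$473.50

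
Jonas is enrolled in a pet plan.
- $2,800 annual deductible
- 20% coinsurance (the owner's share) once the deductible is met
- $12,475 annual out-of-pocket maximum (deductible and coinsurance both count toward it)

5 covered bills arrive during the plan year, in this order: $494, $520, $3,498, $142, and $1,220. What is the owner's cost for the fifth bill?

Claim 1 — $494: all of it applies to the deductible. Cost to owner: $494. OOP to date $494.
Claim 2 — $520: all of it applies to the deductible. Owner owes $520 (running OOP $1,014).
Claim 3 — $3,498: deductible takes $1,786, $1,712 remains; 20% of $1,712 = $342.40. Cost to owner: $2,128.40. OOP to date $3,142.40.
Claim 4 — $142: 20% coinsurance on $142 = $28.40. Owner owes $28.40 (running OOP $3,170.80).
Claim 5 — $1,220: deductible already satisfied, so owner's share is 20% × $1,220 = $244. Cost to owner: $244. OOP to date $3,414.80.

$244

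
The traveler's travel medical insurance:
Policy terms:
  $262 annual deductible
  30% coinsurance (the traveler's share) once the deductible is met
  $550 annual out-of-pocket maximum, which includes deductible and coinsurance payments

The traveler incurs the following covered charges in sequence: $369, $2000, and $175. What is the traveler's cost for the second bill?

$255.90

Bill 1, $369: deductible takes $262, $107 remains; traveler's 30% is $32.10. Traveler pays $294.10; OOP now $294.10.
Bill 2, $2000: 30% coinsurance on $2000 = $600. Adding that to $294.10 gives $894.10, past the $550 cap; traveler pays only $550 − $294.10 = $255.90.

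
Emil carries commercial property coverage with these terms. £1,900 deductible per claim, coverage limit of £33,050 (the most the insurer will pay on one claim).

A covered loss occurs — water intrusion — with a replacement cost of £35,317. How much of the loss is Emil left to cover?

£2,267

After the deductible, £35,317 − £1,900 = £33,417 remains.
Since £33,417 > £33,050, the payout is capped at £33,050.
The business bears the rest of the original loss: £35,317 − £33,050 = £2,267.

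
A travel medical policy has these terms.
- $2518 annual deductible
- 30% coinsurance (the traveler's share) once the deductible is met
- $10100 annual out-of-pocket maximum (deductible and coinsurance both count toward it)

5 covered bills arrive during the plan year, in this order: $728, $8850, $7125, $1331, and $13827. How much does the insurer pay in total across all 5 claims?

Bill 1, $728: fully absorbed by the deductible. Cost to traveler: $728. OOP to date $728. Insurer: $728 − $728 = $0.
Bill 2, $8850: deductible takes $1790, $7060 remains; 30% of $7060 = $2118. Traveler pays $3908; OOP now $4636. Plan pays $8850 − $3908 = $4942.
Bill 3, $7125: deductible met; 30% of $7125 = $2137.50. Traveler pays $2137.50; OOP now $6773.50. Plan pays $7125 − $2137.50 = $4987.50.
Bill 4, $1331: deductible met; 30% of $1331 = $399.30. Traveler pays $399.30; OOP now $7172.80. Insurer: $1331 − $399.30 = $931.70.
Bill 5, $13827: 30% coinsurance on $13827 = $4148.10. OOP would hit $11320.90 > $10100, so the cap limits the traveler to $10100 − $7172.80 = $2927.20. Insurer: $13827 − $2927.20 = $10899.80.
Insurer total = bills − traveler's total = $31861 − $10100 = $21761.

$21761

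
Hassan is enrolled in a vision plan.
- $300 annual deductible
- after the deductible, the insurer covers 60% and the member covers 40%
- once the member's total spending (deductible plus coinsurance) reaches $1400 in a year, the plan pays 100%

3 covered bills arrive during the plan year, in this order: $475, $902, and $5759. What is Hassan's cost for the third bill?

Claim 1 — $475: $300 to deductible, leaving $175; 40% of $175 = $70. Member owes $370 (running OOP $370).
Claim 2 — $902: 40% coinsurance on $902 = $360.80. Member owes $360.80 (running OOP $730.80).
Claim 3 — $5759: 40% coinsurance on $5759 = $2303.60. Adding that to $730.80 gives $3034.40, past the $1400 cap; member pays only $1400 − $730.80 = $669.20.

$669.20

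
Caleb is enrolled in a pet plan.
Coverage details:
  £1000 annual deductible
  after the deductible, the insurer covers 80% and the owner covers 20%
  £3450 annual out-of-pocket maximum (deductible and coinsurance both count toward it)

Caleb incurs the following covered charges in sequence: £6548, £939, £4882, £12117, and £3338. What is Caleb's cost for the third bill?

#1 (£6548): deductible takes £1000, £5548 remains; owner's 20% is £1109.60. Owner pays £2109.60; OOP now £2109.60.
#2 (£939): deductible met; 20% of £939 = £187.80. Owner pays £187.80; OOP now £2297.40.
#3 (£4882): deductible already satisfied, so owner's share is 20% × £4882 = £976.40. Cost to owner: £976.40. OOP to date £3273.80.

£976.40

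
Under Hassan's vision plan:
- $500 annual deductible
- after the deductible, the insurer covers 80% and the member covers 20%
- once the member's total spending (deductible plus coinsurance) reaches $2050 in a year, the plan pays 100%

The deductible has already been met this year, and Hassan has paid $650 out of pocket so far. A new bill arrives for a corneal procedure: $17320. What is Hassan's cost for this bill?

$1400

With the deductible met, the entire $17320 is subject to coinsurance.
Member's 20% share of $17320 is $3464.
Year-to-date out-of-pocket would reach $650 + $3464 = $4114, above the $2050 maximum, so the member pays only $2050 − $650 = $1400.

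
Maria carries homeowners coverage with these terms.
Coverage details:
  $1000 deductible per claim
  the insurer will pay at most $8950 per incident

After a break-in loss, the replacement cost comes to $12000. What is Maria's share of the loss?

$3050

After the deductible, $12000 − $1000 = $11000 remains.
$11000 exceeds the $8950 limit, so the insurer pays the limit: $8950.
Homeowner's share is the uncovered remainder: $12000 − $8950 = $3050.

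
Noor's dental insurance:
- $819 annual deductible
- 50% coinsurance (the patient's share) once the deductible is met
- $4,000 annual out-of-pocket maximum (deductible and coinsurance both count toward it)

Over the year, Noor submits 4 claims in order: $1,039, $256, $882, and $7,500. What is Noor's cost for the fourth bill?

#1 ($1,039): $819 finishes the deductible; $220 goes to coinsurance; patient's 50% is $110. Cost to patient: $929. OOP to date $929.
#2 ($256): deductible met; 50% of $256 = $128. Cost to patient: $128. OOP to date $1,057.
#3 ($882): 50% coinsurance on $882 = $441. Patient owes $441 (running OOP $1,498).
#4 ($7,500): deductible met; 50% of $7,500 = $3,750. That would push OOP to $5,248, over the $4,000 cap, so patient pays $4,000 − $1,498 = $2,502.

$2,502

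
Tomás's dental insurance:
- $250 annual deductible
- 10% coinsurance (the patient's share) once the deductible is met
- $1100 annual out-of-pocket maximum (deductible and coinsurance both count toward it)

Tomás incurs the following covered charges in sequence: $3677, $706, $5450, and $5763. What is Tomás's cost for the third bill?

Claim 1 ($3677): $250 finishes the deductible; $3427 goes to coinsurance; 10% of $3427 = $342.70. Patient pays $592.70; OOP now $592.70.
Claim 2 ($706): deductible met; 10% of $706 = $70.60. Cost to patient: $70.60. OOP to date $663.30.
Claim 3 ($5450): deductible already satisfied, so patient's share is 10% × $5450 = $545. That would push OOP to $1208.30, over the $1100 cap, so patient pays $1100 − $663.30 = $436.70.

$436.70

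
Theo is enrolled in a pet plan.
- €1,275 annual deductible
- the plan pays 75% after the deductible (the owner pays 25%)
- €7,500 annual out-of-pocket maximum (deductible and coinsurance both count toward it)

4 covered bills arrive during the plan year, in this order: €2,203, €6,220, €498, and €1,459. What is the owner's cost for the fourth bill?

Bill 1, €2,203: €1,275 finishes the deductible; €928 goes to coinsurance; coinsurance €928 × 25% = €232. Owner owes €1,507 (running OOP €1,507).
Bill 2, €6,220: deductible already satisfied, so owner's share is 25% × €6,220 = €1,555. Owner pays €1,555; OOP now €3,062.
Bill 3, €498: deductible met; 25% of €498 = €124.50. Owner pays €124.50; OOP now €3,186.50.
Bill 4, €1,459: 25% coinsurance on €1,459 = €364.75. Owner pays €364.75; OOP now €3,551.25.

€364.75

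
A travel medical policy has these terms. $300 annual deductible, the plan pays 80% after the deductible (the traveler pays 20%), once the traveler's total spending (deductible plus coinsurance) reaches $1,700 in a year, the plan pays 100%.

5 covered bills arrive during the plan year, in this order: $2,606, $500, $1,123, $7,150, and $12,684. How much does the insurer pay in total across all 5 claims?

$22,363

#1 ($2,606): $300 finishes the deductible; $2,306 goes to coinsurance; coinsurance $2,306 × 20% = $461.20. Traveler owes $761.20 (running OOP $761.20). Insurer: $2,606 − $761.20 = $1,844.80.
#2 ($500): 20% coinsurance on $500 = $100. Cost to traveler: $100. OOP to date $861.20. Insurer: $500 − $100 = $400.
#3 ($1,123): deductible met; 20% of $1,123 = $224.60. Traveler owes $224.60 (running OOP $1,085.80). Insurer: $1,123 − $224.60 = $898.40.
#4 ($7,150): deductible already satisfied, so traveler's share is 20% × $7,150 = $1,430. Adding that to $1,085.80 gives $2,515.80, past the $1,700 cap; traveler pays only $1,700 − $1,085.80 = $614.20. Plan pays $7,150 − $614.20 = $6,535.80.
#5 ($12,684): deductible already satisfied, so traveler's share is 20% × $12,684 = $2,536.80. OOP would hit $4,236.80 > $1,700, so the cap limits the traveler to $1,700 − $1,700 = $0. Plan pays $12,684 − $0 = $12,684.
Insurer total: $1,844.80 + $400 + $898.40 + $6,535.80 + $12,684 = $22,363.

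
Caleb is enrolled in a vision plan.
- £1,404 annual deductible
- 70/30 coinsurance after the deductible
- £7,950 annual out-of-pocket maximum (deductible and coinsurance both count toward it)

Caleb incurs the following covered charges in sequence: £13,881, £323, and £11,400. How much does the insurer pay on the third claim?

Claim 1 (£13,881): £1,404 to deductible, leaving £12,477; member's 30% is £3,743.10. Member owes £5,147.10 (running OOP £5,147.10). Plan pays £13,881 − £5,147.10 = £8,733.90.
Claim 2 (£323): 30% coinsurance on £323 = £96.90. Member owes £96.90 (running OOP £5,244). Plan pays £323 − £96.90 = £226.10.
Claim 3 (£11,400): deductible met; 30% of £11,400 = £3,420. OOP would hit £8,664 > £7,950, so the cap limits the member to £7,950 − £5,244 = £2,706. Insurer: £11,400 − £2,706 = £8,694.

£8,694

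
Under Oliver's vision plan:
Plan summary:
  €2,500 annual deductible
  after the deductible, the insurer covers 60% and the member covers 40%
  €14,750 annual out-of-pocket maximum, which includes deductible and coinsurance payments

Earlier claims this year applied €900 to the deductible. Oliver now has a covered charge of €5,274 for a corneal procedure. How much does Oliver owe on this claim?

€3,069.60

Remaining deductible: €2,500 − €900 = €1,600.
The remaining €3,674 (= €5,274 − €1,600) moves to coinsurance.
Coinsurance: €3,674 × 40% = €1,469.60.
Member responsibility before any cap: €1,600 + €1,469.60 = €3,069.60.
Cumulative spending €900 + €3,069.60 = €3,969.60 stays under the €14,750 maximum.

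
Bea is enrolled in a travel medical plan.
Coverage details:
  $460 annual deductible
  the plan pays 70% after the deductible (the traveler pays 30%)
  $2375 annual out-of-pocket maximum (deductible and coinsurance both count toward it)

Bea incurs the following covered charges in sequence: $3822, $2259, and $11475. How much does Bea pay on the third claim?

$228.70

Claim 1 ($3822): $460 finishes the deductible; $3362 goes to coinsurance; traveler's 30% is $1008.60. Cost to traveler: $1468.60. OOP to date $1468.60.
Claim 2 ($2259): deductible already satisfied, so traveler's share is 30% × $2259 = $677.70. Cost to traveler: $677.70. OOP to date $2146.30.
Claim 3 ($11475): deductible already satisfied, so traveler's share is 30% × $11475 = $3442.50. Adding that to $2146.30 gives $5588.80, past the $2375 cap; traveler pays only $2375 − $2146.30 = $228.70.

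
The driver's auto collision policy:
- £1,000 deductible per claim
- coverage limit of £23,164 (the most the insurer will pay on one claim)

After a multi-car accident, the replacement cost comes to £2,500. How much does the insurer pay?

Subtract the deductible: £2,500 − £1,000 = £1,500.
£1,500 is within the £23,164 limit, so the insurer pays £1,500.

£1,500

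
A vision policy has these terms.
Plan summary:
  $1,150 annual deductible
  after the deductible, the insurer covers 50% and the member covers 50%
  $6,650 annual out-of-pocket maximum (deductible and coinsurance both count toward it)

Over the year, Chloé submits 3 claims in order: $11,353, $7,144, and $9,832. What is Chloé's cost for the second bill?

Claim 1 — $11,353: $1,150 finishes the deductible; $10,203 goes to coinsurance; member's 50% is $5,101.50. Member owes $6,251.50 (running OOP $6,251.50).
Claim 2 — $7,144: deductible already satisfied, so member's share is 50% × $7,144 = $3,572. OOP would hit $9,823.50 > $6,650, so the cap limits the member to $6,650 − $6,251.50 = $398.50.

$398.50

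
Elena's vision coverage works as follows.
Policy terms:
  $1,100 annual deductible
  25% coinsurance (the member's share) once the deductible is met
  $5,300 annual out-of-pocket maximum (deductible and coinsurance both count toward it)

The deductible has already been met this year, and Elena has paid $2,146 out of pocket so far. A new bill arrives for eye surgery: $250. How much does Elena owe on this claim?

With the deductible met, the entire $250 is subject to coinsurance.
Member's 25% share of $250 is $62.50.
Total out-of-pocket so far would be $2,146 + $62.50 = $2,208.50, below the $5,300 cap — no reduction.

$62.50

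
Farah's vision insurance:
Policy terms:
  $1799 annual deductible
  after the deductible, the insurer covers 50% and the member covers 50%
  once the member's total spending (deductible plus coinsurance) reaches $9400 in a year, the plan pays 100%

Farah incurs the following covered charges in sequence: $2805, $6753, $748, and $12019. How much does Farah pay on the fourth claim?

Claim 1 ($2805): $1799 to deductible, leaving $1006; 50% of $1006 = $503. Member pays $2302; OOP now $2302.
Claim 2 ($6753): 50% coinsurance on $6753 = $3376.50. Member pays $3376.50; OOP now $5678.50.
Claim 3 ($748): deductible met; 50% of $748 = $374. Member owes $374 (running OOP $6052.50).
Claim 4 ($12019): deductible met; 50% of $12019 = $6009.50. Adding that to $6052.50 gives $12062, past the $9400 cap; member pays only $9400 − $6052.50 = $3347.50.

$3347.50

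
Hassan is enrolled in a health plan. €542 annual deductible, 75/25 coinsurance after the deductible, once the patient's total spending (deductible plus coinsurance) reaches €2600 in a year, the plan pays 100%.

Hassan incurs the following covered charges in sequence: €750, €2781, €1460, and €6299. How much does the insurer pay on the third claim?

Bill 1, €750: €542 finishes the deductible; €208 goes to coinsurance; coinsurance €208 × 25% = €52. Patient pays €594; OOP now €594. Plan pays €750 − €594 = €156.
Bill 2, €2781: 25% coinsurance on €2781 = €695.25. Cost to patient: €695.25. OOP to date €1289.25. Insurer: €2781 − €695.25 = €2085.75.
Bill 3, €1460: 25% coinsurance on €1460 = €365. Patient pays €365; OOP now €1654.25. Insurer: €1460 − €365 = €1095.

€1095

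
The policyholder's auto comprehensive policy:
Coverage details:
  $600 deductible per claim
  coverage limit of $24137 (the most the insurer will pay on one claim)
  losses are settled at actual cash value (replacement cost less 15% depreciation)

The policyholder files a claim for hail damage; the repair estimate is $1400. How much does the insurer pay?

Depreciate 15%: the covered value is $1400 × 0.85 = $1190.
Subtract the deductible: $1190 − $600 = $590.
That's under the $24137 cap, so the insurer reimburses the full $590.

$590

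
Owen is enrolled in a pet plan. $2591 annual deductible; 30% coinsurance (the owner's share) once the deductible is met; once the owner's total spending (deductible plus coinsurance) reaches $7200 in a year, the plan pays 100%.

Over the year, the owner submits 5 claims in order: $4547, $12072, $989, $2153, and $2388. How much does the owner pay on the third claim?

$296.70

Claim 1 — $4547: $2591 finishes the deductible; $1956 goes to coinsurance; owner's 30% is $586.80. Cost to owner: $3177.80. OOP to date $3177.80.
Claim 2 — $12072: 30% coinsurance on $12072 = $3621.60. Owner pays $3621.60; OOP now $6799.40.
Claim 3 — $989: deductible met; 30% of $989 = $296.70. Cost to owner: $296.70. OOP to date $7096.10.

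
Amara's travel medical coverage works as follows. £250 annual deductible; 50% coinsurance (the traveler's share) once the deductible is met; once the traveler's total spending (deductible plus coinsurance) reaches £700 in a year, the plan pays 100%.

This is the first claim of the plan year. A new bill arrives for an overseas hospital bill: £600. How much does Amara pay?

Deductible not yet touched, so the first £250 of the bill goes to the deductible.
After the £250 deductible portion, £600 − £250 = £350 is subject to coinsurance.
Coinsurance: £350 × 50% = £175.
So the traveler owes £250 + £175 = £425 before any cap.
Year-to-date out-of-pocket becomes £0 + £425 = £425, still under the £700 maximum, so no cap applies.

£425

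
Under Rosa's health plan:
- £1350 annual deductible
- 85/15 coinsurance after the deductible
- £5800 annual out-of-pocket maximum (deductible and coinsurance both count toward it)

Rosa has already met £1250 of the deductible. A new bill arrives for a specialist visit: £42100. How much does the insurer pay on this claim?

£37550

Remaining deductible: £1350 − £1250 = £100.
After the £100 deductible portion, £42100 − £100 = £42000 is subject to coinsurance.
Patient's 15% share of £42000 is £6300.
So the patient owes £100 + £6300 = £6400 before any cap.
That would bring total out-of-pocket to £7650, past the £5800 cap. The patient is capped at £5800 − £1250 = £4550 on this claim.
The insurer covers the remainder: £42100 − £4550 = £37550.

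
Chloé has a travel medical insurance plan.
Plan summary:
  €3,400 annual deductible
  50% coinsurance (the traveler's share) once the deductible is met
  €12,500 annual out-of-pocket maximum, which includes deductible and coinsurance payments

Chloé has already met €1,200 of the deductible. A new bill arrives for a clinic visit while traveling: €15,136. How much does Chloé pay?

€8,668

€1,200 of the €3,400 deductible is already met, leaving €2,200.
After the €2,200 deductible portion, €15,136 − €2,200 = €12,936 is subject to coinsurance.
50% of €12,936 = €6,468 falls to the traveler.
That puts the traveler's cost at €2,200 + €6,468 = €8,668 before any cap.
Year-to-date out-of-pocket becomes €1,200 + €8,668 = €9,868, still under the €12,500 maximum, so no cap applies.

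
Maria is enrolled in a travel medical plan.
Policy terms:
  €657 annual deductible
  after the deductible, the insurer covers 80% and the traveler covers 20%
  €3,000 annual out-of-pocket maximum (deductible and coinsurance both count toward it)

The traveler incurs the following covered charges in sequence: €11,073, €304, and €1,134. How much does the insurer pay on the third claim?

€935

#1 (€11,073): €657 to deductible, leaving €10,416; traveler's 20% is €2,083.20. Traveler pays €2,740.20; OOP now €2,740.20. Insurer: €11,073 − €2,740.20 = €8,332.80.
#2 (€304): deductible already satisfied, so traveler's share is 20% × €304 = €60.80. Cost to traveler: €60.80. OOP to date €2,801. Insurer: €304 − €60.80 = €243.20.
#3 (€1,134): deductible already satisfied, so traveler's share is 20% × €1,134 = €226.80. OOP would hit €3,027.80 > €3,000, so the cap limits the traveler to €3,000 − €2,801 = €199. Plan pays €1,134 − €199 = €935.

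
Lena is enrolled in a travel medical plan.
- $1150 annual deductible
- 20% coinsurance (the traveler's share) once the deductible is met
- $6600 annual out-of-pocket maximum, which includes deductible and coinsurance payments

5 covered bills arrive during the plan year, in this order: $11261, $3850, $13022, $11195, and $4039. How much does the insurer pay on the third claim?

#1 ($11261): $1150 finishes the deductible; $10111 goes to coinsurance; traveler's 20% is $2022.20. Cost to traveler: $3172.20. OOP to date $3172.20. Plan pays $11261 − $3172.20 = $8088.80.
#2 ($3850): deductible met; 20% of $3850 = $770. Traveler pays $770; OOP now $3942.20. Plan pays $3850 − $770 = $3080.
#3 ($13022): 20% coinsurance on $13022 = $2604.40. Traveler owes $2604.40 (running OOP $6546.60). Plan pays $13022 − $2604.40 = $10417.60.

$10417.60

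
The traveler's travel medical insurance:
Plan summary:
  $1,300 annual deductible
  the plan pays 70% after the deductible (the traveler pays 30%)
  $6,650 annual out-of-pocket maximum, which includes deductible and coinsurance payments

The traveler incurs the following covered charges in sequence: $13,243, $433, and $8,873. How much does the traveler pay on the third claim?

Claim 1 — $13,243: deductible takes $1,300, $11,943 remains; 30% of $11,943 = $3,582.90. Cost to traveler: $4,882.90. OOP to date $4,882.90.
Claim 2 — $433: deductible already satisfied, so traveler's share is 30% × $433 = $129.90. Cost to traveler: $129.90. OOP to date $5,012.80.
Claim 3 — $8,873: deductible already satisfied, so traveler's share is 30% × $8,873 = $2,661.90. That would push OOP to $7,674.70, over the $6,650 cap, so traveler pays $6,650 − $5,012.80 = $1,637.20.

$1,637.20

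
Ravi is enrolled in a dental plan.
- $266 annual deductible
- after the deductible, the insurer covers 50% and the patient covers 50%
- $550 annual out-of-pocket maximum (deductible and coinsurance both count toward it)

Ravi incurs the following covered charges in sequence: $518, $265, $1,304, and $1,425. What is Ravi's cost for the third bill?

Claim 1 ($518): $266 to deductible, leaving $252; patient's 50% is $126. Cost to patient: $392. OOP to date $392.
Claim 2 ($265): 50% coinsurance on $265 = $132.50. Patient owes $132.50 (running OOP $524.50).
Claim 3 ($1,304): deductible already satisfied, so patient's share is 50% × $1,304 = $652. OOP would hit $1,176.50 > $550, so the cap limits the patient to $550 − $524.50 = $25.50.

$25.50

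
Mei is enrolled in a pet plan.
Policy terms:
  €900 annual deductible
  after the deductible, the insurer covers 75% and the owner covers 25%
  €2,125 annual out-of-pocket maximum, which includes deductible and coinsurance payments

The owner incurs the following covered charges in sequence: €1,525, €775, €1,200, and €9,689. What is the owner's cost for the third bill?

€300

Bill 1, €1,525: €900 finishes the deductible; €625 goes to coinsurance; coinsurance €625 × 25% = €156.25. Owner owes €1,056.25 (running OOP €1,056.25).
Bill 2, €775: 25% coinsurance on €775 = €193.75. Cost to owner: €193.75. OOP to date €1,250.
Bill 3, €1,200: deductible met; 25% of €1,200 = €300. Owner pays €300; OOP now €1,550.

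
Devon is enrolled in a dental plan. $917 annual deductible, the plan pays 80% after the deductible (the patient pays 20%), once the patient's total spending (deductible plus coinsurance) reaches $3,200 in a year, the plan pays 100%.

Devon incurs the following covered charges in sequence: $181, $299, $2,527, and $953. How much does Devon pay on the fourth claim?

$190.60

Bill 1, $181: entire amount goes to the deductible. Patient owes $181 (running OOP $181).
Bill 2, $299: entire amount goes to the deductible. Cost to patient: $299. OOP to date $480.
Bill 3, $2,527: $437 to deductible, leaving $2,090; 20% of $2,090 = $418. Patient pays $855; OOP now $1,335.
Bill 4, $953: deductible already satisfied, so patient's share is 20% × $953 = $190.60. Cost to patient: $190.60. OOP to date $1,525.60.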